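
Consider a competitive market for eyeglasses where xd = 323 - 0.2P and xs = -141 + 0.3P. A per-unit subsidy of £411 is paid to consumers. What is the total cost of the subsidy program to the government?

Pre-subsidy: 323 - 0.2P = -141 + 0.3P gives P* = 928, x* = 137.4.
With the rebate, buyers effectively pay Pb = Ps − 411, where Ps is the price sellers receive.
Demand in terms of Ps becomes xd = 323 − 0.2(Ps − 411) = 405.2 - 0.2Ps. Setting this equal to supply: 405.2 - 0.2Ps = -141 + 0.3Ps, so Ps = 1092.4.
Buyers pay Pb = 1092.4 − 411 = 681.4; x' = -141 + 0.3·1092.4 = 186.72.
Government outlay = subsidy × quantity = 411 × 186.72 = 76741.92.

Government cost = £76741.92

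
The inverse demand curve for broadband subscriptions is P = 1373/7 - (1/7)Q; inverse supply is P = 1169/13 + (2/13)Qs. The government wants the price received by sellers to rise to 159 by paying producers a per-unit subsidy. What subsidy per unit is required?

At a seller price of 159, quantity supplied is -584.5 + 6.5·159 = 449.
Buyers absorb 449 only when they pay Pb = 1373/7 − (1/7)·449 = 132.
s = Ps − Pb = 159 − 132 = 27.

Required subsidy s = 27 per unit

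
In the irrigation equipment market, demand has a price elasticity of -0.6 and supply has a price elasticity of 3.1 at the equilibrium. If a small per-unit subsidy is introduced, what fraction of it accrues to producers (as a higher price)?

For a small subsidy around the equilibrium, the benefit split depends on the relative slopes, which at a point are proportional to the elasticities.
Buyer share = εs/(εs + |εd|) = 3.1/(3.1 + 0.6) = 31/37; seller share = |εd|/(εs + |εd|) = 6/37.
So producers capture 6/37 of the subsidy.

Producer share = 6/37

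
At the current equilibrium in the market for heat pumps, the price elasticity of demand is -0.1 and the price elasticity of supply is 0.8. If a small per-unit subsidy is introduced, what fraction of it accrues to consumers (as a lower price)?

For a small subsidy around the equilibrium, the benefit split depends on the relative slopes, which at a point are proportional to the elasticities.
Buyer share = εs/(εs + |εd|) = 0.8/(0.8 + 0.1) = 8/9; seller share = |εd|/(εs + |εd|) = 1/9.

Consumer share = 8/9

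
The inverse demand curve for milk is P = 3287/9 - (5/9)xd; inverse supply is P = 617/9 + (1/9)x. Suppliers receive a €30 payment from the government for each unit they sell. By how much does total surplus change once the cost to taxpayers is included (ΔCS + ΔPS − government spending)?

Net change in total surplus = -€675

Pre-subsidy: 3287/9 - (5/9)x = 617/9 + (1/9)x gives x* = 445 and P* = 118.
With the subsidy, sellers receive Ps = Pb + 30 for each unit, where Pb is the price buyers pay.
On the curves, Pb = 3287/9 - (5/9)x and Ps = 617/9 + (1/9)x; the wedge Ps − Pb = 30 gives 617/9 + (1/9)x − (3287/9 - (5/9)x) = 30, so x' = 490.
Then Pb = 3287/9 − (5/9)·490 = 93 and Ps = 617/9 + (1/9)·490 = 123.
ΔCS = ½(445 + 490)(118 − 93) = 11687.5; ΔPS = ½(445 + 490)(123 − 118) = 2337.5.
Government spending = 30 × 490 = 14700.
Net change = 11687.5 + 2337.5 − 14700 = -675. The loss equals the DWL triangle ½·30·45.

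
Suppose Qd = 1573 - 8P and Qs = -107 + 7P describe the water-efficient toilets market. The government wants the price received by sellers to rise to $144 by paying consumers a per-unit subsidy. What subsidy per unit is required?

Required subsidy s = $60 per unit

At a seller price of 144, quantity supplied is -107 + 7·144 = 901.
Buyers absorb 901 only when they pay Pb with 1573 − 8·Pb = 901, i.e. Pb = 84.
s = Ps − Pb = 144 − 84 = 60.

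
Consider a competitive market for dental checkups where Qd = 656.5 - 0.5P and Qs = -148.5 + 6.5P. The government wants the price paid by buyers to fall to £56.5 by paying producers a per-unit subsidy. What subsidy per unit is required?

Required subsidy s = £63 per unit

At a buyer price of 56.5, quantity demanded is 656.5 − 0.5·56.5 = 628.25.
Sellers supply 628.25 only when they receive Ps with -148.5 + 6.5·Ps = 628.25, i.e. Ps = 119.5.
s = Ps − Pb = 119.5 − 56.5 = 63.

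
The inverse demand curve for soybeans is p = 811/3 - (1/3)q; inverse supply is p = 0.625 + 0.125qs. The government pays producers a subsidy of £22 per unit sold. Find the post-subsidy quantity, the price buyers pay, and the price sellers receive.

q' = 7001/11; buyers pay 640/11; sellers receive 882/11

Pre-subsidy: 811/3 - (1/3)q = 0.625 + 0.125q gives q* = 6473/11 and p* = 816/11.
With the subsidy, sellers receive ps = pb + 22 for each unit, where pb is the price buyers pay.
On the curves, pb = 811/3 - (1/3)q and ps = 0.625 + 0.125q; the wedge ps − pb = 22 gives 0.625 + 0.125q − (811/3 - (1/3)q) = 22, so q' = 7001/11.
Then pb = 811/3 − (1/3)·(7001/11) = 640/11 and ps = 0.625 + 0.125·(7001/11) = 882/11.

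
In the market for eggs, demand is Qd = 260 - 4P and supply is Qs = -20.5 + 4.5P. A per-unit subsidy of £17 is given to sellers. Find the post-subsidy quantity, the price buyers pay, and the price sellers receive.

Pre-subsidy: 260 - 4P = -20.5 + 4.5P gives P* = 33, Q* = 128.
With the subsidy, sellers receive Ps = Pb + 17 for each unit, where Pb is the price buyers pay.
Supply in terms of Pb becomes Qs = -20.5 + 4.5(Pb + 17) = 56 + 4.5Pb. Setting this equal to demand: 260 - 4Pb = 56 + 4.5Pb, so Pb = 24.
Sellers receive Ps = 24 + 17 = 41; Q' = 260 − 4·24 = 164.

Q' = 164; buyers pay £24; sellers receive £41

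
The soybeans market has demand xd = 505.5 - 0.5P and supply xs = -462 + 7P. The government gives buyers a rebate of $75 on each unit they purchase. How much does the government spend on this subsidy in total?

Pre-subsidy: 505.5 - 0.5P = -462 + 7P gives P* = 129, x* = 441.
With the rebate, buyers effectively pay Pb = Ps − 75, where Ps is the price sellers receive.
Demand in terms of Ps becomes xd = 505.5 − 0.5(Ps − 75) = 543 - 0.5Ps. Setting this equal to supply: 543 - 0.5Ps = -462 + 7Ps, so Ps = 134.
Buyers pay Pb = 134 − 75 = 59; x' = -462 + 7·134 = 476.
Government outlay = subsidy × quantity = 75 × 476 = 35700.

Government cost = $35700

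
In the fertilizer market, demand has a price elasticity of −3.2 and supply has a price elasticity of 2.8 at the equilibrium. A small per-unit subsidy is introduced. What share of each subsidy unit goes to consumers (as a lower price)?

For a small subsidy around the equilibrium, the benefit split depends on the relative slopes, which at a point are proportional to the elasticities.
Buyer share = εs/(εs + |εd|) = 2.8/(2.8 + 3.2) = 7/15; seller share = |εd|/(εs + |εd|) = 8/15.

Consumer share = 7/15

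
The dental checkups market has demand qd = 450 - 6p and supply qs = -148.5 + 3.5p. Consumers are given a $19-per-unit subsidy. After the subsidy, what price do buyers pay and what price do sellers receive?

Buyers pay $56; sellers receive $75

Pre-subsidy: 450 - 6p = -148.5 + 3.5p gives p* = 63, q* = 72.
With the rebate, buyers effectively pay pb = ps − 19, where ps is the price sellers receive.
Demand in terms of ps becomes qd = 450 − 6(ps − 19) = 564 - 6ps. Setting this equal to supply: 564 - 6ps = -148.5 + 3.5ps, so ps = 75.
Buyers pay pb = 75 − 19 = 56; q' = -148.5 + 3.5·75 = 114.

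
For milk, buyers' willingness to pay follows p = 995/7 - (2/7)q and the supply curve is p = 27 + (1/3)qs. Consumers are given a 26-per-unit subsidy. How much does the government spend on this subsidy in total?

Government cost = 5928

Pre-subsidy: 995/7 - (2/7)q = 27 + (1/3)q gives q* = 186 and p* = 89.
With the rebate, buyers effectively pay pb = ps − 26, where ps is the price sellers receive.
On the curves, pb = 995/7 - (2/7)q and ps = 27 + (1/3)q; the wedge ps − pb = 26 gives 27 + (1/3)q − (995/7 - (2/7)q) = 26, so q' = 228.
Then pb = 995/7 − (2/7)·228 = 77 and ps = 27 + (1/3)·228 = 103.
Government outlay = subsidy × quantity = 26 × 228 = 5928.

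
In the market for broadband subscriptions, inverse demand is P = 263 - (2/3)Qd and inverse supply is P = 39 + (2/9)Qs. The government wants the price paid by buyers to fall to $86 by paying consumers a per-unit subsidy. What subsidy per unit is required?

Required subsidy s = $12 per unit

At a buyer price of 86, quantity demanded is 394.5 − 1.5·86 = 265.5.
Sellers supply 265.5 only when they receive Ps = 39 + (2/9)·265.5 = 98.
s = Ps − Pb = 98 − 86 = 12.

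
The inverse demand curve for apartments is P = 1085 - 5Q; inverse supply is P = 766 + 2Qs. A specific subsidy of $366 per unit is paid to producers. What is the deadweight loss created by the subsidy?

Deadweight loss = 66978/7

Pre-subsidy: 1085 - 5Q = 766 + 2Q gives Q* = 319/7 and P* = 6000/7.
With the subsidy, sellers receive Ps = Pb + 366 for each unit, where Pb is the price buyers pay.
On the curves, Pb = 1085 - 5Q and Ps = 766 + 2Q; the wedge Ps − Pb = 366 gives 766 + 2Q − (1085 - 5Q) = 366, so Q' = 685/7.
Then Pb = 1085 − 5·(685/7) = 4170/7 and Ps = 766 + 2·(685/7) = 6732/7.
The subsidy expands output by 685/7 − 319/7 = 366/7 past the efficient level; on those units the gap between marginal cost and willingness to pay runs from 0 up to 366.
DWL = ½ × 366 × 366/7 = 66978/7.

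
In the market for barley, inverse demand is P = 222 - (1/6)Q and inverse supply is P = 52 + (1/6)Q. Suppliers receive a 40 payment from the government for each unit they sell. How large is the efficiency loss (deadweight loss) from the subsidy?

Deadweight loss = 2400

Pre-subsidy: 222 - (1/6)Q = 52 + (1/6)Q gives Q* = 510 and P* = 137.
With the subsidy, sellers receive Ps = Pb + 40 for each unit, where Pb is the price buyers pay.
On the curves, Pb = 222 - (1/6)Q and Ps = 52 + (1/6)Q; the wedge Ps − Pb = 40 gives 52 + (1/6)Q − (222 - (1/6)Q) = 40, so Q' = 630.
Then Pb = 222 − (1/6)·630 = 117 and Ps = 52 + (1/6)·630 = 157.
The subsidy expands output by 630 − 510 = 120 past the efficient level; on those units the gap between marginal cost and willingness to pay runs from 0 up to 40.
DWL = ½ × 40 × 120 = 2400.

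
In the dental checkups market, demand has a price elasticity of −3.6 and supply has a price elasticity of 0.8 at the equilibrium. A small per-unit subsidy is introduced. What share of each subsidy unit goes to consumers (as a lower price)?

For a small subsidy around the equilibrium, the benefit split depends on the relative slopes, which at a point are proportional to the elasticities.
Buyer share = εs/(εs + |εd|) = 0.8/(0.8 + 3.6) = 2/11; seller share = |εd|/(εs + |εd|) = 9/11.

Consumer share = 2/11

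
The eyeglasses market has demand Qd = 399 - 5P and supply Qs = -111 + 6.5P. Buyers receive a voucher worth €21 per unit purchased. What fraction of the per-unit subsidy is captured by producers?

Producer share = 10/23

Pre-subsidy: 399 - 5P = -111 + 6.5P gives P* = 1020/23, Q* = 4077/23.
With the rebate, buyers effectively pay Pb = Ps − 21, where Ps is the price sellers receive.
Demand in terms of Ps becomes Qd = 399 − 5(Ps − 21) = 504 - 5Ps. Setting this equal to supply: 504 - 5Ps = -111 + 6.5Ps, so Ps = 1230/23.
Buyers pay Pb = 1230/23 − 21 = 747/23; Q' = -111 + 6.5·(1230/23) = 5442/23.
Buyers' price falls by P* − Pb = 1020/23 − 747/23 = 273/23; sellers' price rises by Ps − P* = 1230/23 − 1020/23 = 210/23.
So producers capture (210/23)/21 = 10/23 of each unit of subsidy.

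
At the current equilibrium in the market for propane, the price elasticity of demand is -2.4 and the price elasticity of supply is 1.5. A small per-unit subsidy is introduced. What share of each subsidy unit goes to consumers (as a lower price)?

For a small subsidy around the equilibrium, the benefit split depends on the relative slopes, which at a point are proportional to the elasticities.
Buyer share = εs/(εs + |εd|) = 1.5/(1.5 + 2.4) = 5/13; seller share = |εd|/(εs + |εd|) = 8/13.

Consumer share = 5/13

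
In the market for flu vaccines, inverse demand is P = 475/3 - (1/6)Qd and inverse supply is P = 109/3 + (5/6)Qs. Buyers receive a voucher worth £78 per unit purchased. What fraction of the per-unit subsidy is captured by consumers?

Pre-subsidy: 475/3 - (1/6)Q = 109/3 + (5/6)Q gives Q* = 122 and P* = 138.
With the rebate, buyers effectively pay Pb = Ps − 78, where Ps is the price sellers receive.
On the curves, Pb = 475/3 - (1/6)Q and Ps = 109/3 + (5/6)Q; the wedge Ps − Pb = 78 gives 109/3 + (5/6)Q − (475/3 - (1/6)Q) = 78, so Q' = 200.
Then Pb = 475/3 − (1/6)·200 = 125 and Ps = 109/3 + (5/6)·200 = 203.
Buyers' price falls by P* − Pb = 138 − 125 = 13; sellers' price rises by Ps − P* = 203 − 138 = 65.
So consumers capture 13/78 = 1/6 of each unit of subsidy.

Consumer share = 1/6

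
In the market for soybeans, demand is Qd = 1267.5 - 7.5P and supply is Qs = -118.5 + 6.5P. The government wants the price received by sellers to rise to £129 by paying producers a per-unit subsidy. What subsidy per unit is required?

Required subsidy s = £56 per unit

At a seller price of 129, quantity supplied is -118.5 + 6.5·129 = 720.
Buyers absorb 720 only when they pay Pb with 1267.5 − 7.5·Pb = 720, i.e. Pb = 73.
s = Ps − Pb = 129 − 73 = 56.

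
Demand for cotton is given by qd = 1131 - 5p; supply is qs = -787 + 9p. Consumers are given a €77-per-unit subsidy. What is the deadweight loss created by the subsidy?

Pre-subsidy: 1131 - 5p = -787 + 9p gives p* = 137, q* = 446.
With the rebate, buyers effectively pay pb = ps − 77, where ps is the price sellers receive.
Demand in terms of ps becomes qd = 1131 − 5(ps − 77) = 1516 - 5ps. Setting this equal to supply: 1516 - 5ps = -787 + 9ps, so ps = 164.5.
Buyers pay pb = 164.5 − 77 = 87.5; q' = -787 + 9·164.5 = 693.5.
The subsidy expands output by 693.5 − 446 = 247.5 past the efficient level; on those units the gap between marginal cost and willingness to pay runs from 0 up to 77.
DWL = ½ × 77 × 247.5 = 9528.75.

Deadweight loss = €9528.75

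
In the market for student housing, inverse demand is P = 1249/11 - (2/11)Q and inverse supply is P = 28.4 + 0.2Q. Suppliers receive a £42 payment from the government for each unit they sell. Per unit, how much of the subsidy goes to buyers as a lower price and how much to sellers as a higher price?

Pre-subsidy: 1249/11 - (2/11)Q = 28.4 + 0.2Q gives Q* = 223 and P* = 73.
With the subsidy, sellers receive Ps = Pb + 42 for each unit, where Pb is the price buyers pay.
On the curves, Pb = 1249/11 - (2/11)Q and Ps = 28.4 + 0.2Q; the wedge Ps − Pb = 42 gives 28.4 + 0.2Q − (1249/11 - (2/11)Q) = 42, so Q' = 333.
Then Pb = 1249/11 − (2/11)·333 = 53 and Ps = 28.4 + 0.2·333 = 95.
Buyers' price falls by P* − Pb = 73 − 53 = 20; sellers' price rises by Ps − P* = 95 − 73 = 22.

Buyers gain £20 per unit; sellers gain £22 per unit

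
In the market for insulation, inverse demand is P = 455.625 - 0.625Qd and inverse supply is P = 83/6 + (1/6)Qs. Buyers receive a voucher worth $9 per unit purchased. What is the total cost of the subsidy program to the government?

Government cost = 97371/19

Pre-subsidy: 455.625 - 0.625Q = 83/6 + (1/6)Q gives Q* = 10603/19 and P* = 2030/19.
With the rebate, buyers effectively pay Pb = Ps − 9, where Ps is the price sellers receive.
On the curves, Pb = 455.625 - 0.625Q and Ps = 83/6 + (1/6)Q; the wedge Ps − Pb = 9 gives 83/6 + (1/6)Q − (455.625 - 0.625Q) = 9, so Q' = 10819/19.
Then Pb = 455.625 − 0.625·(10819/19) = 1895/19 and Ps = 83/6 + (1/6)·(10819/19) = 2066/19.
Government outlay = subsidy × quantity = 9 × 10819/19 = 97371/19.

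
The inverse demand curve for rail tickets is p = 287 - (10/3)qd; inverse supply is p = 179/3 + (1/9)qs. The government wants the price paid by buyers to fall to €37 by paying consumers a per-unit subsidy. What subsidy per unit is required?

Required subsidy s = €31 per unit

At a buyer price of 37, quantity demanded is 86.1 − 0.3·37 = 75.
Sellers supply 75 only when they receive ps = 179/3 + (1/9)·75 = 68.
s = ps − pb = 68 − 37 = 31.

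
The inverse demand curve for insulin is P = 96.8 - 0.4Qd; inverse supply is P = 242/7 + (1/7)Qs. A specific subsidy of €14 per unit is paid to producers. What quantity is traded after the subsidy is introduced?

Q' = 2668/19

Pre-subsidy: 96.8 - 0.4Q = 242/7 + (1/7)Q gives Q* = 2178/19 and P* = 968/19.
With the subsidy, sellers receive Ps = Pb + 14 for each unit, where Pb is the price buyers pay.
On the curves, Pb = 96.8 - 0.4Q and Ps = 242/7 + (1/7)Q; the wedge Ps − Pb = 14 gives 242/7 + (1/7)Q − (96.8 - 0.4Q) = 14, so Q' = 2668/19.
Then Pb = 96.8 − 0.4·(2668/19) = 772/19 and Ps = 242/7 + (1/7)·(2668/19) = 1038/19.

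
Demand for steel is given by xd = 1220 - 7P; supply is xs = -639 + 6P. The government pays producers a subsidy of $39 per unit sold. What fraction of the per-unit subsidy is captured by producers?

Pre-subsidy: 1220 - 7P = -639 + 6P gives P* = 143, x* = 219.
With the subsidy, sellers receive Ps = Pb + 39 for each unit, where Pb is the price buyers pay.
Supply in terms of Pb becomes xs = -639 + 6(Pb + 39) = -405 + 6Pb. Setting this equal to demand: 1220 - 7Pb = -405 + 6Pb, so Pb = 125.
Sellers receive Ps = 125 + 39 = 164; x' = 1220 − 7·125 = 345.
Buyers' price falls by P* − Pb = 143 − 125 = 18; sellers' price rises by Ps − P* = 164 − 143 = 21.
So producers capture 21/39 = 7/13 of each unit of subsidy.

Producer share = 7/13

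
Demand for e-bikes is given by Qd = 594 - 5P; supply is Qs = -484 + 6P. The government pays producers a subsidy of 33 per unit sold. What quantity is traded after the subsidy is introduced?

Pre-subsidy: 594 - 5P = -484 + 6P gives P* = 98, Q* = 104.
With the subsidy, sellers receive Ps = Pb + 33 for each unit, where Pb is the price buyers pay.
Supply in terms of Pb becomes Qs = -484 + 6(Pb + 33) = -286 + 6Pb. Setting this equal to demand: 594 - 5Pb = -286 + 6Pb, so Pb = 80.
Sellers receive Ps = 80 + 33 = 113; Q' = 594 − 5·80 = 194.

Q' = 194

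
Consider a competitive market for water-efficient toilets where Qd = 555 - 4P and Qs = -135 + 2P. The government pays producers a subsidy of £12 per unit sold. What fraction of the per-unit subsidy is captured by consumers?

Pre-subsidy: 555 - 4P = -135 + 2P gives P* = 115, Q* = 95.
With the subsidy, sellers receive Ps = Pb + 12 for each unit, where Pb is the price buyers pay.
Supply in terms of Pb becomes Qs = -135 + 2(Pb + 12) = -111 + 2Pb. Setting this equal to demand: 555 - 4Pb = -111 + 2Pb, so Pb = 111.
Sellers receive Ps = 111 + 12 = 123; Q' = 555 − 4·111 = 111.
Buyers' price falls by P* − Pb = 115 − 111 = 4; sellers' price rises by Ps − P* = 123 − 115 = 8.
So consumers capture 4/12 = 1/3 of each unit of subsidy.

Consumer share = 1/3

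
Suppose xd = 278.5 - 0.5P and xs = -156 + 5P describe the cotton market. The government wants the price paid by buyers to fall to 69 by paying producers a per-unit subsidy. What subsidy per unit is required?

Required subsidy s = 11 per unit

At a buyer price of 69, quantity demanded is 278.5 − 0.5·69 = 244.
Sellers supply 244 only when they receive Ps with -156 + 5·Ps = 244, i.e. Ps = 80.
s = Ps − Pb = 80 − 69 = 11.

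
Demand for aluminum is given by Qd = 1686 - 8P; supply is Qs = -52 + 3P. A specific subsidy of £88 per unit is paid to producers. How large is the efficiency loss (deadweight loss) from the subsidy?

Pre-subsidy: 1686 - 8P = -52 + 3P gives P* = 158, Q* = 422.
With the subsidy, sellers receive Ps = Pb + 88 for each unit, where Pb is the price buyers pay.
Supply in terms of Pb becomes Qs = -52 + 3(Pb + 88) = 212 + 3Pb. Setting this equal to demand: 1686 - 8Pb = 212 + 3Pb, so Pb = 134.
Sellers receive Ps = 134 + 88 = 222; Q' = 1686 − 8·134 = 614.
The subsidy expands output by 614 − 422 = 192 past the efficient level; on those units the gap between marginal cost and willingness to pay runs from 0 up to 88.
DWL = ½ × 88 × 192 = 8448.

Deadweight loss = £8448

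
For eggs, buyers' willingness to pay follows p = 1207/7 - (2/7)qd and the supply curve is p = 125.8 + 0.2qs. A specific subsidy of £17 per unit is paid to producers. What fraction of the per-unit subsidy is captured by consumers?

Pre-subsidy: 1207/7 - (2/7)q = 125.8 + 0.2q gives q* = 96 and p* = 145.
With the subsidy, sellers receive ps = pb + 17 for each unit, where pb is the price buyers pay.
On the curves, pb = 1207/7 - (2/7)q and ps = 125.8 + 0.2q; the wedge ps − pb = 17 gives 125.8 + 0.2q − (1207/7 - (2/7)q) = 17, so q' = 131.
Then pb = 1207/7 − (2/7)·131 = 135 and ps = 125.8 + 0.2·131 = 152.
Buyers' price falls by p* − pb = 145 − 135 = 10; sellers' price rises by ps − p* = 152 − 145 = 7.
So consumers capture 10/17 = 10/17 of each unit of subsidy.

Consumer share = 10/17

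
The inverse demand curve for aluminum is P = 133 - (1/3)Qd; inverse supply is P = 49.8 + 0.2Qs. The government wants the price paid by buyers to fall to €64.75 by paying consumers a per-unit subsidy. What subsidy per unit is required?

Required subsidy s = €26 per unit

At a buyer price of 64.75, quantity demanded is 399 − 3·64.75 = 204.75.
Sellers supply 204.75 only when they receive Ps = 49.8 + 0.2·204.75 = 90.75.
s = Ps − Pb = 90.75 − 64.75 = 26.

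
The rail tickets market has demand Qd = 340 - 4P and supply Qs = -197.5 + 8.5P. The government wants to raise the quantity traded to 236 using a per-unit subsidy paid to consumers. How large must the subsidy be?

Required subsidy s = 25 per unit

At Q = 236, invert demand for the buyer price: Pb = (340 − 236)/4 = 26; invert supply for the seller price: Ps = (236 − (-197.5))/8.5 = 51.
The subsidy must fill the gap: s = Ps − Pb = 51 − 26 = 25.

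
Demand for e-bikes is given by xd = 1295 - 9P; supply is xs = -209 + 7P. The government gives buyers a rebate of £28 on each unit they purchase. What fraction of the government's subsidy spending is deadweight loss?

Pre-subsidy: 1295 - 9P = -209 + 7P gives P* = 94, x* = 449.
With the rebate, buyers effectively pay Pb = Ps − 28, where Ps is the price sellers receive.
Demand in terms of Ps becomes xd = 1295 − 9(Ps − 28) = 1547 - 9Ps. Setting this equal to supply: 1547 - 9Ps = -209 + 7Ps, so Ps = 109.75.
Buyers pay Pb = 109.75 − 28 = 81.75; x' = -209 + 7·109.75 = 559.25.
ΔCS = ½(449 + 559.25)(94 − 81.75) = 6175.53125; ΔPS = ½(449 + 559.25)(109.75 − 94) = 7939.96875.
Government spending = 28 × 559.25 = 15659.
DWL = ½ × 28 × (559.25 − 449) = 1543.5; fraction = 1543.5 / 15659 = 441/4474.

DWL / government spending = 441/4474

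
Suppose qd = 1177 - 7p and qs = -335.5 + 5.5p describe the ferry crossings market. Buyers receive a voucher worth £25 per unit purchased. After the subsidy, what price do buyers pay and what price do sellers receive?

Buyers pay £110; sellers receive £135

Pre-subsidy: 1177 - 7p = -335.5 + 5.5p gives p* = 121, q* = 330.
With the rebate, buyers effectively pay pb = ps − 25, where ps is the price sellers receive.
Demand in terms of ps becomes qd = 1177 − 7(ps − 25) = 1352 - 7ps. Setting this equal to supply: 1352 - 7ps = -335.5 + 5.5ps, so ps = 135.
Buyers pay pb = 135 − 25 = 110; q' = -335.5 + 5.5·135 = 407.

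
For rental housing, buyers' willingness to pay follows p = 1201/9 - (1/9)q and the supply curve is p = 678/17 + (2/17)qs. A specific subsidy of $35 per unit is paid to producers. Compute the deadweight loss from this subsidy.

Deadweight loss = $2677.5

Pre-subsidy: 1201/9 - (1/9)q = 678/17 + (2/17)q gives q* = 409 and p* = 88.
With the subsidy, sellers receive ps = pb + 35 for each unit, where pb is the price buyers pay.
On the curves, pb = 1201/9 - (1/9)q and ps = 678/17 + (2/17)q; the wedge ps − pb = 35 gives 678/17 + (2/17)q − (1201/9 - (1/9)q) = 35, so q' = 562.
Then pb = 1201/9 − (1/9)·562 = 71 and ps = 678/17 + (2/17)·562 = 106.
The subsidy expands output by 562 − 409 = 153 past the efficient level; on those units the gap between marginal cost and willingness to pay runs from 0 up to 35.
DWL = ½ × 35 × 153 = 2677.5.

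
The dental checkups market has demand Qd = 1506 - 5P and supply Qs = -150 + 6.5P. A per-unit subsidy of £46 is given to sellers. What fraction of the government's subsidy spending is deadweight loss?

Pre-subsidy: 1506 - 5P = -150 + 6.5P gives P* = 144, Q* = 786.
With the subsidy, sellers receive Ps = Pb + 46 for each unit, where Pb is the price buyers pay.
Supply in terms of Pb becomes Qs = -150 + 6.5(Pb + 46) = 149 + 6.5Pb. Setting this equal to demand: 1506 - 5Pb = 149 + 6.5Pb, so Pb = 118.
Sellers receive Ps = 118 + 46 = 164; Q' = 1506 − 5·118 = 916.
ΔCS = ½(786 + 916)(144 − 118) = 22126; ΔPS = ½(786 + 916)(164 − 144) = 17020.
Government spending = 46 × 916 = 42136.
DWL = ½ × 46 × (916 − 786) = 2990; fraction = 2990 / 42136 = 65/916.

DWL / government spending = 65/916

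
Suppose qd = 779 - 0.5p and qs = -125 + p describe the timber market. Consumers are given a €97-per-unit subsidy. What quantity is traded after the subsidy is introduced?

Pre-subsidy: 779 - 0.5p = -125 + p gives p* = 1808/3, q* = 1433/3.
With the rebate, buyers effectively pay pb = ps − 97, where ps is the price sellers receive.
Demand in terms of ps becomes qd = 779 − 0.5(ps − 97) = 827.5 - 0.5ps. Setting this equal to supply: 827.5 - 0.5ps = -125 + ps, so ps = 635.
Buyers pay pb = 635 − 97 = 538; q' = -125 + 1·635 = 510.

q' = 510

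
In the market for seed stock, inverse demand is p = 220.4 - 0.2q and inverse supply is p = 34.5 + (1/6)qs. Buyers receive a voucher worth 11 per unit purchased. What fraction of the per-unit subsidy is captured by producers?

Pre-subsidy: 220.4 - 0.2q = 34.5 + (1/6)q gives q* = 507 and p* = 119.
With the rebate, buyers effectively pay pb = ps − 11, where ps is the price sellers receive.
On the curves, pb = 220.4 - 0.2q and ps = 34.5 + (1/6)q; the wedge ps − pb = 11 gives 34.5 + (1/6)q − (220.4 - 0.2q) = 11, so q' = 537.
Then pb = 220.4 − 0.2·537 = 113 and ps = 34.5 + (1/6)·537 = 124.
Buyers' price falls by p* − pb = 119 − 113 = 6; sellers' price rises by ps − p* = 124 − 119 = 5.
So producers capture 5/11 = 5/11 of each unit of subsidy.

Producer share = 5/11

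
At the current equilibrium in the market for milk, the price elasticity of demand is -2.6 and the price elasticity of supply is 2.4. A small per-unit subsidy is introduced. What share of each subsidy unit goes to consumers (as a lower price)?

Consumer share = 0.48

For a small subsidy around the equilibrium, the benefit split depends on the relative slopes, which at a point are proportional to the elasticities.
Buyer share = εs/(εs + |εd|) = 2.4/(2.4 + 2.6) = 0.48; seller share = |εd|/(εs + |εd|) = 0.52.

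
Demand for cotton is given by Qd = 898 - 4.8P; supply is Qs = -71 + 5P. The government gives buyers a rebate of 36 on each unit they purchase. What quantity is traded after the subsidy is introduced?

Pre-subsidy: 898 - 4.8P = -71 + 5P gives P* = 4845/49, Q* = 20746/49.
With the rebate, buyers effectively pay Pb = Ps − 36, where Ps is the price sellers receive.
Demand in terms of Ps becomes Qd = 898 − 4.8(Ps − 36) = 1070.8 - 4.8Ps. Setting this equal to supply: 1070.8 - 4.8Ps = -71 + 5Ps, so Ps = 5709/49.
Buyers pay Pb = 5709/49 − 36 = 3945/49; Q' = -71 + 5·(5709/49) = 25066/49.

Q' = 25066/49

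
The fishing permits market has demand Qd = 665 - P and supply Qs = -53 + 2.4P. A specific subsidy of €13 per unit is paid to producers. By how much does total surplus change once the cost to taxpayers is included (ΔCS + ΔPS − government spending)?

Net change in total surplus = -1014/17

Pre-subsidy: 665 - P = -53 + 2.4P gives P* = 3590/17, Q* = 7715/17.
With the subsidy, sellers receive Ps = Pb + 13 for each unit, where Pb is the price buyers pay.
Supply in terms of Pb becomes Qs = -53 + 2.4(Pb + 13) = -21.8 + 2.4Pb. Setting this equal to demand: 665 - Pb = -21.8 + 2.4Pb, so Pb = 202.
Sellers receive Ps = 202 + 13 = 215; Q' = 665 − 1·202 = 463.
ΔCS = ½(7715/17 + 463)(3590/17 − 202) = 1215708/289; ΔPS = ½(7715/17 + 463)(215 − 3590/17) = 506545/289.
Government spending = 13 × 463 = 6019.
Net change = 1215708/289 + 506545/289 − 6019 = -1014/17. The loss equals the DWL triangle ½·13·156/17.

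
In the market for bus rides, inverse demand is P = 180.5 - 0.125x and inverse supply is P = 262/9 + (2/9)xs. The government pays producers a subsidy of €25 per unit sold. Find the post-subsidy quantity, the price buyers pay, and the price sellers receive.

x' = 508; buyers pay €117; sellers receive €142

Pre-subsidy: 180.5 - 0.125x = 262/9 + (2/9)x gives x* = 436 and P* = 126.
With the subsidy, sellers receive Ps = Pb + 25 for each unit, where Pb is the price buyers pay.
On the curves, Pb = 180.5 - 0.125x and Ps = 262/9 + (2/9)x; the wedge Ps − Pb = 25 gives 262/9 + (2/9)x − (180.5 - 0.125x) = 25, so x' = 508.
Then Pb = 180.5 − 0.125·508 = 117 and Ps = 262/9 + (2/9)·508 = 142.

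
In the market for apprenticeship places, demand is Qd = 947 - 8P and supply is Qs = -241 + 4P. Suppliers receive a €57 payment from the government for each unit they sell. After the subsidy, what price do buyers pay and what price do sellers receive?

Buyers pay €80; sellers receive €137

Pre-subsidy: 947 - 8P = -241 + 4P gives P* = 99, Q* = 155.
With the subsidy, sellers receive Ps = Pb + 57 for each unit, where Pb is the price buyers pay.
Supply in terms of Pb becomes Qs = -241 + 4(Pb + 57) = -13 + 4Pb. Setting this equal to demand: 947 - 8Pb = -13 + 4Pb, so Pb = 80.
Sellers receive Ps = 80 + 57 = 137; Q' = 947 − 8·80 = 307.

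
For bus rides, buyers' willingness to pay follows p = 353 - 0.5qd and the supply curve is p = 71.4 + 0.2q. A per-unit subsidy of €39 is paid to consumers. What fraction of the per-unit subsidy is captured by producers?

Pre-subsidy: 353 - 0.5q = 71.4 + 0.2q gives q* = 2816/7 and p* = 1063/7.
With the rebate, buyers effectively pay pb = ps − 39, where ps is the price sellers receive.
On the curves, pb = 353 - 0.5q and ps = 71.4 + 0.2q; the wedge ps − pb = 39 gives 71.4 + 0.2q − (353 - 0.5q) = 39, so q' = 458.
Then pb = 353 − 0.5·458 = 124 and ps = 71.4 + 0.2·458 = 163.
Buyers' price falls by p* − pb = 1063/7 − 124 = 195/7; sellers' price rises by ps − p* = 163 − 1063/7 = 78/7.
So producers capture (78/7)/39 = 2/7 of each unit of subsidy.

Producer share = 2/7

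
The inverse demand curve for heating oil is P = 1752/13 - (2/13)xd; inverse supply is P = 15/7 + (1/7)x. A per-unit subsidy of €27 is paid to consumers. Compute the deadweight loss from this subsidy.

Pre-subsidy: 1752/13 - (2/13)x = 15/7 + (1/7)x gives x* = 447 and P* = 66.
With the rebate, buyers effectively pay Pb = Ps − 27, where Ps is the price sellers receive.
On the curves, Pb = 1752/13 - (2/13)x and Ps = 15/7 + (1/7)x; the wedge Ps − Pb = 27 gives 15/7 + (1/7)x − (1752/13 - (2/13)x) = 27, so x' = 538.
Then Pb = 1752/13 − (2/13)·538 = 52 and Ps = 15/7 + (1/7)·538 = 79.
The subsidy expands output by 538 − 447 = 91 past the efficient level; on those units the gap between marginal cost and willingness to pay runs from 0 up to 27.
DWL = ½ × 27 × 91 = 1228.5.

Deadweight loss = €1228.5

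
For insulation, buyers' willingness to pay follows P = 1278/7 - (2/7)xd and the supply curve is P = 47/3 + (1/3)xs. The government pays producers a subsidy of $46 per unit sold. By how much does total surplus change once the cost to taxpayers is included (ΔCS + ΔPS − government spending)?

Pre-subsidy: 1278/7 - (2/7)x = 47/3 + (1/3)x gives x* = 3505/13 and P* = 1372/13.
With the subsidy, sellers receive Ps = Pb + 46 for each unit, where Pb is the price buyers pay.
On the curves, Pb = 1278/7 - (2/7)x and Ps = 47/3 + (1/3)x; the wedge Ps − Pb = 46 gives 47/3 + (1/3)x − (1278/7 - (2/7)x) = 46, so x' = 4471/13.
Then Pb = 1278/7 − (2/7)·(4471/13) = 1096/13 and Ps = 47/3 + (1/3)·(4471/13) = 1694/13.
ΔCS = ½(3505/13 + 4471/13)(1372/13 − 1096/13) = 1100688/169; ΔPS = ½(3505/13 + 4471/13)(1694/13 − 1372/13) = 1284136/169.
Government spending = 46 × 4471/13 = 205666/13.
Net change = 1100688/169 + 1284136/169 − 205666/13 = -22218/13. The loss equals the DWL triangle ½·46·966/13.

Net change in total surplus = -22218/13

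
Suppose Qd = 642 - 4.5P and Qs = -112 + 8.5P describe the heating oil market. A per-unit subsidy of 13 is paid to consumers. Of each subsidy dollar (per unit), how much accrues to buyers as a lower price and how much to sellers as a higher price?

Buyers gain 8.5 per unit; sellers gain 4.5 per unit

Pre-subsidy: 642 - 4.5P = -112 + 8.5P gives P* = 58, Q* = 381.
With the rebate, buyers effectively pay Pb = Ps − 13, where Ps is the price sellers receive.
Demand in terms of Ps becomes Qd = 642 − 4.5(Ps − 13) = 700.5 - 4.5Ps. Setting this equal to supply: 700.5 - 4.5Ps = -112 + 8.5Ps, so Ps = 62.5.
Buyers pay Pb = 62.5 − 13 = 49.5; Q' = -112 + 8.5·62.5 = 419.25.
Buyers' price falls by P* − Pb = 58 − 49.5 = 8.5; sellers' price rises by Ps − P* = 62.5 − 58 = 4.5.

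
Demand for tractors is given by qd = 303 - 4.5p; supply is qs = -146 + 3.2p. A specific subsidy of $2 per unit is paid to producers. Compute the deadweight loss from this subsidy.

Pre-subsidy: 303 - 4.5p = -146 + 3.2p gives p* = 4490/77, q* = 3126/77.
With the subsidy, sellers receive ps = pb + 2 for each unit, where pb is the price buyers pay.
Supply in terms of pb becomes qs = -146 + 3.2(pb + 2) = -139.6 + 3.2pb. Setting this equal to demand: 303 - 4.5pb = -139.6 + 3.2pb, so pb = 4426/77.
Sellers receive ps = 4426/77 + 2 = 4580/77; q' = 303 − 4.5·(4426/77) = 3414/77.
The subsidy expands output by 3414/77 − 3126/77 = 288/77 past the efficient level; on those units the gap between marginal cost and willingness to pay runs from 0 up to 2.
DWL = ½ × 2 × 288/77 = 288/77.

Deadweight loss = 288/77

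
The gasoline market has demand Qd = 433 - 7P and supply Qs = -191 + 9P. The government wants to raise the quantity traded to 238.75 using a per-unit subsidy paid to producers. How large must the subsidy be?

At Q = 238.75, invert demand for the buyer price: Pb = (433 − 238.75)/7 = 27.75; invert supply for the seller price: Ps = (238.75 − (-191))/9 = 47.75.
The subsidy must fill the gap: s = Ps − Pb = 47.75 − 27.75 = 20.

Required subsidy s = 20 per unit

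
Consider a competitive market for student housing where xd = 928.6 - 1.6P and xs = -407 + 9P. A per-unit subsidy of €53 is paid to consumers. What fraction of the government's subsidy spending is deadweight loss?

DWL / government spending = 36/799

Pre-subsidy: 928.6 - 1.6P = -407 + 9P gives P* = 126, x* = 727.
With the rebate, buyers effectively pay Pb = Ps − 53, where Ps is the price sellers receive.
Demand in terms of Ps becomes xd = 928.6 − 1.6(Ps − 53) = 1013.4 - 1.6Ps. Setting this equal to supply: 1013.4 - 1.6Ps = -407 + 9Ps, so Ps = 134.
Buyers pay Pb = 134 − 53 = 81; x' = -407 + 9·134 = 799.
ΔCS = ½(727 + 799)(126 − 81) = 34335; ΔPS = ½(727 + 799)(134 − 126) = 6104.
Government spending = 53 × 799 = 42347.
DWL = ½ × 53 × (799 − 727) = 1908; fraction = 1908 / 42347 = 36/799.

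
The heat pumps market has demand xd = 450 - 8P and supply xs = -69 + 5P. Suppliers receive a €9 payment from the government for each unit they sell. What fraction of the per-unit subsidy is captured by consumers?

Consumer share = 5/13

Pre-subsidy: 450 - 8P = -69 + 5P gives P* = 519/13, x* = 1698/13.
With the subsidy, sellers receive Ps = Pb + 9 for each unit, where Pb is the price buyers pay.
Supply in terms of Pb becomes xs = -69 + 5(Pb + 9) = -24 + 5Pb. Setting this equal to demand: 450 - 8Pb = -24 + 5Pb, so Pb = 474/13.
Sellers receive Ps = 474/13 + 9 = 591/13; x' = 450 − 8·(474/13) = 2058/13.
Buyers' price falls by P* − Pb = 519/13 − 474/13 = 45/13; sellers' price rises by Ps − P* = 591/13 − 519/13 = 72/13.
So consumers capture (45/13)/9 = 5/13 of each unit of subsidy.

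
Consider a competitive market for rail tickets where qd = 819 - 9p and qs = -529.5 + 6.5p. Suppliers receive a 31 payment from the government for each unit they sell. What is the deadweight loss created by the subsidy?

Pre-subsidy: 819 - 9p = -529.5 + 6.5p gives p* = 87, q* = 36.
With the subsidy, sellers receive ps = pb + 31 for each unit, where pb is the price buyers pay.
Supply in terms of pb becomes qs = -529.5 + 6.5(pb + 31) = -328 + 6.5pb. Setting this equal to demand: 819 - 9pb = -328 + 6.5pb, so pb = 74.
Sellers receive ps = 74 + 31 = 105; q' = 819 − 9·74 = 153.
The subsidy expands output by 153 − 36 = 117 past the efficient level; on those units the gap between marginal cost and willingness to pay runs from 0 up to 31.
DWL = ½ × 31 × 117 = 1813.5.

Deadweight loss = 1813.5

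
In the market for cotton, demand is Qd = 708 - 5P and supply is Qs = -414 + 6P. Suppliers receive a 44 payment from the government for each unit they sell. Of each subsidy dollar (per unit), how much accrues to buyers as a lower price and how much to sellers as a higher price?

Pre-subsidy: 708 - 5P = -414 + 6P gives P* = 102, Q* = 198.
With the subsidy, sellers receive Ps = Pb + 44 for each unit, where Pb is the price buyers pay.
Supply in terms of Pb becomes Qs = -414 + 6(Pb + 44) = -150 + 6Pb. Setting this equal to demand: 708 - 5Pb = -150 + 6Pb, so Pb = 78.
Sellers receive Ps = 78 + 44 = 122; Q' = 708 − 5·78 = 318.
Buyers' price falls by P* − Pb = 102 − 78 = 24; sellers' price rises by Ps − P* = 122 − 102 = 20.

Buyers gain 24 per unit; sellers gain 20 per unit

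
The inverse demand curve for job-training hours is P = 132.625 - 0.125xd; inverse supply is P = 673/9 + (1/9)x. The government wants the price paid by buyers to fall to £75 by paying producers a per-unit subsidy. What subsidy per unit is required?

Required subsidy s = £51 per unit

At a buyer price of 75, quantity demanded is 1061 − 8·75 = 461.
Sellers supply 461 only when they receive Ps = 673/9 + (1/9)·461 = 126.
s = Ps − Pb = 126 − 75 = 51.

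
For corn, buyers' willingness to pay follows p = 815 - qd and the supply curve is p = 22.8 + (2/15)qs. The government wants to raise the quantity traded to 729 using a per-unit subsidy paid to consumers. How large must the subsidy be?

At q = 729, from the demand curve buyers pay pb = 815 − 1·729 = 86; from the supply curve sellers need ps = 22.8 + (2/15)·729 = 120.
The subsidy must fill the gap: s = ps − pb = 120 − 86 = 34.

Required subsidy s = 34 per unit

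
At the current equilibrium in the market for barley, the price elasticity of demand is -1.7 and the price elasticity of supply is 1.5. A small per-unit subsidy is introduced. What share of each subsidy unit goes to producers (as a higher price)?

Producer share = 0.53125

For a small subsidy around the equilibrium, the benefit split depends on the relative slopes, which at a point are proportional to the elasticities.
Buyer share = εs/(εs + |εd|) = 1.5/(1.5 + 1.7) = 0.46875; seller share = |εd|/(εs + |εd|) = 0.53125.
So producers capture 0.53125 of the subsidy.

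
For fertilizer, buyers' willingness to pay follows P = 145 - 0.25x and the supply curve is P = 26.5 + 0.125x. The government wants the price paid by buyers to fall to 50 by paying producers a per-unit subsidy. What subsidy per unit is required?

At a buyer price of 50, quantity demanded is 580 − 4·50 = 380.
Sellers supply 380 only when they receive Ps = 26.5 + 0.125·380 = 74.
s = Ps − Pb = 74 − 50 = 24.

Required subsidy s = 24 per unit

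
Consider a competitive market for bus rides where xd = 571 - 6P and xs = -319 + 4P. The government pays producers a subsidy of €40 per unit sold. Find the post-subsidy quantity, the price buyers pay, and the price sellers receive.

Pre-subsidy: 571 - 6P = -319 + 4P gives P* = 89, x* = 37.
With the subsidy, sellers receive Ps = Pb + 40 for each unit, where Pb is the price buyers pay.
Supply in terms of Pb becomes xs = -319 + 4(Pb + 40) = -159 + 4Pb. Setting this equal to demand: 571 - 6Pb = -159 + 4Pb, so Pb = 73.
Sellers receive Ps = 73 + 40 = 113; x' = 571 − 6·73 = 133.

x' = 133; buyers pay €73; sellers receive €113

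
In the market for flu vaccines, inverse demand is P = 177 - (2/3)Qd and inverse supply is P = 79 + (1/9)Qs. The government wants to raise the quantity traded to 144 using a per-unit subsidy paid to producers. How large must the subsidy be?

At Q = 144, from the demand curve buyers pay Pb = 177 − (2/3)·144 = 81; from the supply curve sellers need Ps = 79 + (1/9)·144 = 95.
The subsidy must fill the gap: s = Ps − Pb = 95 − 81 = 14.

Required subsidy s = 14 per unit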